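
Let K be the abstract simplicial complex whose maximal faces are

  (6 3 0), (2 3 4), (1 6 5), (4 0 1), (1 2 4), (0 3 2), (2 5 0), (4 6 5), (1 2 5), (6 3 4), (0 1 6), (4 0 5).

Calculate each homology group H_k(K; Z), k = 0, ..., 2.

Take the total order 0 < 1 < 2 < 3 < 4 < 5 < 6 on the vertex set. Then K (dimension 2) consists of the simplices:

  0-simplices (7): [0], [1], [2], [3], [4], [5], [6]
  1-simplices (18): [0,1], [0,2], [0,3], [0,4], [0,5], [0,6], [1,2], [1,4], [1,5], [1,6], [2,3], [2,4], [2,5], [3,4], [3,6], [4,5], [4,6], [5,6]
  2-simplices (12): [0,1,4], [0,1,6], [0,2,3], [0,2,5], [0,3,6], [0,4,5], [1,2,4], [1,2,5], [1,5,6], [2,3,4], [3,4,6], [4,5,6]

Hence C_0 ≅ Z^7, C_1 ≅ Z^18, C_2 ≅ Z^12.

The boundary map ∂_1: C_1 → C_0 maps an edge to its endpoints' difference, ∂[p,q] = q − p. For instance
  ∂[1,2] = [2] − [1].
The 7×18 boundary matrix has rank 6 and Smith normal form diag(1,1,1,1,1,1).

The boundary map ∂_2: C_2 → C_1 maps a triangle to the signed sum of its edges. For instance
  ∂[1,5,6] = [5,6] − [1,6] + [1,5],
  ∂[4,5,6] = [5,6] − [4,6] + [4,5].
The 18×12 boundary matrix has rank 12 and Smith normal form diag(1,1,1,1,1,1,1,1,1,1,1,2).

From H_k ≅ ker(∂_k) / im(∂_{k+1}) we obtain:

  H_0: rank C_0 − rank ∂_1 = 7 − 6 = 1, and the invariant factors of ∂_1 are all 1, so H_0 = Z.
  H_1: rank ker ∂_1 − rank ∂_2 = (18 − 6) − 12 = 0, and ∂_2 has invariant factor 2 > 1, so H_1 = Z/2.
  H_2: rank ker ∂_2 − rank ∂_3 = (12 − 12) − 0 = 0, and there is no ∂_3, so H_2 = 0.

As a check, the Euler characteristic is 7 − 18 + 12 = 1, which agrees with 1 − 0 + 0 = 1.

H_0 = Z,  H_1 = Z/2,  H_2 = 0.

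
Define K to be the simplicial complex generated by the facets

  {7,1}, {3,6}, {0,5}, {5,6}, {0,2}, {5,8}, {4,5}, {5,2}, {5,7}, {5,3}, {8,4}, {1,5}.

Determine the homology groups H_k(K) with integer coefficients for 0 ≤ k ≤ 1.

Fix the vertex order 0 < 1 < 2 < 3 < 4 < 5 < 6 < 7 < 8 and write every simplex with vertices in increasing order. Then dim K = 1 and the simplices of K are:

  0-simplices (9): [0], [1], [2], [3], [4], [5], [6], [7], [8]
  1-simplices (12): [0,2], [0,5], [1,5], [1,7], [2,5], [3,5], [3,6], [4,5], [4,8], [5,6], [5,7], [5,8]

Hence C_0 ≅ Z^9, C_1 ≅ Z^12.

∂_1: C_1 → C_0 sends each edge [p,q] (with p < q) to q − p.
The resulting 9×12 matrix has rank 8, and its Smith normal form has invariant factors (1,1,1,1,1,1,1,1).

Computing H_k = (kernel of ∂_k) / (image of ∂_{k+1}):

  H_0: rank C_0 − rank ∂_1 = 9 − 8 = 1, and the invariant factors of ∂_1 are all 1, so H_0 = Z.
  H_1: rank ker ∂_1 − rank ∂_2 = (12 − 8) − 0 = 4, and there is no ∂_2, so H_1 = Z^4.

H_0 = Z,  H_1 = Z^4.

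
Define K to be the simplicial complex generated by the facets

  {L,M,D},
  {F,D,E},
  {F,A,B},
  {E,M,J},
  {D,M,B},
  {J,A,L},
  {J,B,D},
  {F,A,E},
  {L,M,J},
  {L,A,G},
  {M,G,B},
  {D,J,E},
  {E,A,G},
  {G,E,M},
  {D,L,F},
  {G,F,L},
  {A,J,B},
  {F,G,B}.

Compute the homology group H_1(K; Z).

Take the total order A < B < D < E < F < G < J < L < M on the vertex set. Then K (dimension 2) consists of the simplices:

  0-simplices (9): A, B, D, E, F, G, J, L, M
  1-simplices (27): AB, AE, AF, AG, AJ, AL, BD, BF, BG, BJ, BM, DE, DF, DJ, DL, DM, EF, EG, EJ, EM, FG, FL, GL, GM, JL, JM, LM
  2-simplices (18): ABF, ABJ, AEF, AEG, AGL, AJL, BDJ, BDM, BFG, BGM, DEF, DEJ, DFL, DLM, EGM, EJM, FGL, JLM

giving chain groups C_0 ≅ Z^9, C_1 ≅ Z^27, C_2 ≅ Z^18.

The boundary map ∂_1: C_1 → C_0 is given by ∂[p,q] = [q] − [p].
The resulting 9×27 matrix has rank 8, and its Smith normal form has invariant factors (1,1,1,1,1,1,1,1).

Boundary ∂_2: C_2 → C_1 maps a triangle to the signed sum of its edges. For instance
  ∂AEG = EG − AG + AE,
  ∂EJM = JM − EM + EJ.
As a 27×18 matrix over Z this has rank 18, with invariant factors (1,1,1,1,1,1,1,1,1,1,1,1,1,1,1,1,1,2).

Reading off H_k = ker ∂_k / im ∂_{k+1}:

  H_1: rank ker ∂_1 − rank ∂_2 = (27 − 8) − 18 = 1, and ∂_2 has invariant factor 2 > 1, so H_1 ≅ Z × Z/2.

H_1 ≅ Z × Z/2.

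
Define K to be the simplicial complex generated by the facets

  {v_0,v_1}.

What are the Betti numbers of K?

Take the total order v_0 < v_1 on the vertex set. Then K (dimension 1) consists of the simplices:

  0-simplices (2): [v_0], [v_1]
  1-simplices (1): [v_0,v_1]

Hence C_0 ≅ Z^2, C_1 ≅ Z^1.

The boundary map ∂_1: C_1 → C_0 sends each edge [p,q] (with p < q) to q − p.
The 2×1 boundary matrix has rank 1 and Smith normal form diag(1).

Computing H_k = (kernel of ∂_k) / (image of ∂_{k+1}):

  H_0: rank C_0 − rank ∂_1 = 2 − 1 = 1, and the invariant factors of ∂_1 are all 1, so H_0 = Z.
  H_1: rank ker ∂_1 − rank ∂_2 = (1 − 1) − 0 = 0, and there is no ∂_2, so H_1 = 0.

Hence the Betti numbers are b_0 = 1, b_1 = 0.

b_0 = 1, b_1 = 0.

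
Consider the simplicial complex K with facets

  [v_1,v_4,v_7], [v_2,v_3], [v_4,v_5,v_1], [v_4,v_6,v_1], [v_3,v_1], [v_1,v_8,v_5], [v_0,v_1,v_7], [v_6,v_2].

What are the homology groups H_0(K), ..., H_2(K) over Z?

H_0 = Z,  H_1 = Z,  H_2 = 0.

Order the vertices as v_0 < v_1 < v_2 < v_3 < v_4 < v_5 < v_6 < v_7 < v_8. Listing each simplex with vertices in this order, K has dimension 2 with simplices:

  0-simplices (9): [v_0], [v_1], [v_2], [v_3], [v_4], [v_5], [v_6], [v_7], [v_8]
  1-simplices (14): [v_0,v_1], [v_0,v_7], [v_1,v_3], [v_1,v_4], [v_1,v_5], [v_1,v_6], [v_1,v_7], [v_1,v_8], [v_2,v_3], [v_2,v_6], [v_4,v_5], [v_4,v_6], [v_4,v_7], [v_5,v_8]
  2-simplices (5): [v_0,v_1,v_7], [v_1,v_4,v_5], [v_1,v_4,v_6], [v_1,v_4,v_7], [v_1,v_5,v_8]

giving chain groups C_0 ≅ Z^9, C_1 ≅ Z^14, C_2 ≅ Z^5.

∂_1: C_1 → C_0 is given by ∂[p,q] = [q] − [p]. For instance
  ∂[v_1,v_3] = [v_3] − [v_1].
The 9×14 boundary matrix has rank 8 and Smith normal form diag(1,1,1,1,1,1,1,1).

The boundary map ∂_2: C_2 → C_1 sends each 2-simplex [p,q,r] to [q,r] − [p,r] + [p,q]. For instance
  ∂[v_1,v_4,v_6] = [v_4,v_6] − [v_1,v_6] + [v_1,v_4],
  ∂[v_0,v_1,v_7] = [v_1,v_7] − [v_0,v_7] + [v_0,v_1].
As a 14×5 matrix over Z this has rank 5, with invariant factors (1,1,1,1,1).

Reading off H_k = ker ∂_k / im ∂_{k+1}:

  H_0: rank C_0 − rank ∂_1 = 9 − 8 = 1, and the invariant factors of ∂_1 are all 1, so H_0 ≅ Z.
  H_1: rank ker ∂_1 − rank ∂_2 = (14 − 8) − 5 = 1, and the invariant factors of ∂_2 are all 1, so H_1 ≅ Z.
  H_2: rank ker ∂_2 − rank ∂_3 = (5 − 5) − 0 = 0, and there is no ∂_3, so H_2 ≅ 0.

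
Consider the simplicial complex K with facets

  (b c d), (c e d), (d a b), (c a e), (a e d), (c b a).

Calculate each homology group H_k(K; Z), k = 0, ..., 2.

H_0 ≅ Z,  H_1 = 0,  H_2 ≅ Z.

Order the vertices as a < b < c < d < e. Listing each simplex with vertices in this order, K has dimension 2 with simplices:

  0-simplices (5): a, b, c, d, e
  1-simplices (9): ab, ac, ad, ae, bc, bd, cd, ce, de
  2-simplices (6): abc, abd, ace, ade, bcd, cde

Hence C_0 ≅ Z^5, C_1 ≅ Z^9, C_2 ≅ Z^6.

The boundary map ∂_1: C_1 → C_0 maps an edge to its endpoints' difference, ∂[p,q] = q − p.
As a 5×9 matrix over Z this has rank 4, with invariant factors (1,1,1,1).

∂_2: C_2 → C_1 maps a triangle to the signed sum of its edges. For instance
  ∂abc = bc − ac + ab,
  ∂ade = de − ae + ad.
This gives a 9×6 integer matrix of rank 5; reducing to Smith normal form yields diagonal entries (1,1,1,1,1).

Computing H_k = (kernel of ∂_k) / (image of ∂_{k+1}):

  H_0: rank C_0 − rank ∂_1 = 5 − 4 = 1, and the invariant factors of ∂_1 are all 1, so H_0 ≅ Z.
  H_1: rank ker ∂_1 − rank ∂_2 = (9 − 4) − 5 = 0, and the invariant factors of ∂_2 are all 1, so H_1 ≅ 0.
  H_2: rank ker ∂_2 − rank ∂_3 = (6 − 5) − 0 = 1, and there is no ∂_3, so H_2 ≅ Z.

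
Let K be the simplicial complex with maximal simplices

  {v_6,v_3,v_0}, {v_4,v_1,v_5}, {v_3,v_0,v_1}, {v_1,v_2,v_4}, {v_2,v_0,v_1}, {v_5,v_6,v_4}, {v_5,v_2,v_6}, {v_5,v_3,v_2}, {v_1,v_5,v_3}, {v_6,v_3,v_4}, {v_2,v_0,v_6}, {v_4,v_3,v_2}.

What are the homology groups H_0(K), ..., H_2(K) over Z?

H_0 = Z,  H_1 = Z_2,  H_2 = 0.

K has 7 vertices, 18 edges, 12 triangles.
rank ∂_0 = 0, rank ∂_1 = 6 ⇒ b_0 = 7 − 0 − 6 = 1; all invariant factors of ∂_1 are 1 so no torsion. So H_0 = Z.
rank ∂_1 = 6, rank ∂_2 = 12 ⇒ b_1 = 18 − 6 − 12 = 0; ∂_2 has invariant factor(s) [2] giving torsion. So H_1 = Z_2.
rank ∂_2 = 12, rank ∂_3 = 0 ⇒ b_2 = 12 − 12 − 0 = 0. So H_2 = 0.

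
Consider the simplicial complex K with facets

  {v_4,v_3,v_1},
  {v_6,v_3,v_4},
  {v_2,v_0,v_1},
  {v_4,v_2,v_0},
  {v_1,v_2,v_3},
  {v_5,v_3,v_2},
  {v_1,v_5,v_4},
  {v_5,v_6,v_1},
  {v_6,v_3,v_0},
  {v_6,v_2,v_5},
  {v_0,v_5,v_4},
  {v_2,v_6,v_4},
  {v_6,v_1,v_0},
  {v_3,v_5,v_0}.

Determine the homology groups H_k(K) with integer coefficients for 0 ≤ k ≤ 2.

H_0 = Z,  H_1 = Z^2,  H_2 = Z.

Take the total order v_0 < v_1 < v_2 < v_3 < v_4 < v_5 < v_6 on the vertex set. Then K (dimension 2) consists of the simplices:

  0-simplices (7): [v_0], [v_1], [v_2], [v_3], [v_4], [v_5], [v_6]
  1-simplices (21): (21 of them)
  2-simplices (14): (14 of them)

so the chain groups are C_0 ≅ Z^7, C_1 ≅ Z^21, C_2 ≅ Z^14.

The boundary map ∂_1: C_1 → C_0 is given by ∂[p,q] = [q] − [p]. For instance
  ∂[v_0,v_4] = [v_4] − [v_0].
This gives a 7×21 integer matrix of rank 6; reducing to Smith normal form yields diagonal entries (1,1,1,1,1,1).

∂_2: C_2 → C_1 sends each 2-simplex [p,q,r] to [q,r] − [p,r] + [p,q]. For instance
  ∂[v_0,v_1,v_2] = [v_1,v_2] − [v_0,v_2] + [v_0,v_1],
  ∂[v_0,v_1,v_6] = [v_1,v_6] − [v_0,v_6] + [v_0,v_1].
The 21×14 boundary matrix has rank 13 and Smith normal form diag(1,1,1,1,1,1,1,1,1,1,1,1,1).

Reading off H_k = ker ∂_k / im ∂_{k+1}:

  H_0: rank C_0 − rank ∂_1 = 7 − 6 = 1, and the invariant factors of ∂_1 are all 1, so H_0 ≅ Z.
  H_1: rank ker ∂_1 − rank ∂_2 = (21 − 6) − 13 = 2, and the invariant factors of ∂_2 are all 1, so H_1 ≅ Z^2.
  H_2: rank ker ∂_2 − rank ∂_3 = (14 − 13) − 0 = 1, and there is no ∂_3, so H_2 ≅ Z.

As a check, the Euler characteristic is 7 − 21 + 14 = 0, which agrees with 1 − 2 + 1 = 0.
(K is a triangulation of the torus T^2.)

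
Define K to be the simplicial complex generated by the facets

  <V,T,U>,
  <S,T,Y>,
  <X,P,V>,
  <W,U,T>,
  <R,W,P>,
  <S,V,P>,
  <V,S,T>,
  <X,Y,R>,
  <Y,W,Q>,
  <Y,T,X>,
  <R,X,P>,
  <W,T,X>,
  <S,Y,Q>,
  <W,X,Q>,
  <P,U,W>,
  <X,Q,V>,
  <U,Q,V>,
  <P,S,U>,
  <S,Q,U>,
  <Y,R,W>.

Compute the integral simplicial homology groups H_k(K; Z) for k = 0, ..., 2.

Order the vertices as P < Q < R < S < T < U < V < W < X < Y. Listing each simplex with vertices in this order, K has dimension 2 with simplices:

  0-simplices (10): P, Q, R, S, T, U, V, W, X, Y
  1-simplices (30): PR, PS, PU, PV, PW, PX, QS, QU, QV, QW, QX, QY, RW, RX, RY, ST, SU, SV, SY, TU, TV, TW, TX, TY, UV, UW, VX, WX, WY, XY
  2-simplices (20): PRW, PRX, PSU, PSV, PUW, PVX, QSU, QSY, QUV, QVX, QWX, QWY, RWY, RXY, STV, STY, TUV, TUW, TWX, TXY

so the chain groups are C_0 ≅ Z^10, C_1 ≅ Z^30, C_2 ≅ Z^20.

Boundary ∂_1: C_1 → C_0 sends each edge [p,q] (with p < q) to q − p.
The 10×30 boundary matrix has rank 9 and Smith normal form diag(1,1,1,1,1,1,1,1,1).

The boundary map ∂_2: C_2 → C_1 acts by ∂[p,q,r] = [q,r] − [p,r] + [p,q]. For instance
  ∂QUV = UV − QV + QU,
  ∂QSY = SY − QY + QS.
The 30×20 boundary matrix has rank 20 and Smith normal form diag(1,1,1,1,1,1,1,1,1,1,1,1,1,1,1,1,1,1,1,2).

Reading off H_k = ker ∂_k / im ∂_{k+1}:

  H_0: rank C_0 − rank ∂_1 = 10 − 9 = 1, and the invariant factors of ∂_1 are all 1, so H_0 ≅ Z.
  H_1: rank ker ∂_1 − rank ∂_2 = (30 − 9) − 20 = 1, and ∂_2 has invariant factor 2 > 1, so H_1 ≅ Z ⊕ Z/2Z.
  H_2: rank ker ∂_2 − rank ∂_3 = (20 − 20) − 0 = 0, and there is no ∂_3, so H_2 ≅ 0.

H_0 ≅ Z,  H_1 ≅ Z ⊕ Z/2Z,  H_2 = 0.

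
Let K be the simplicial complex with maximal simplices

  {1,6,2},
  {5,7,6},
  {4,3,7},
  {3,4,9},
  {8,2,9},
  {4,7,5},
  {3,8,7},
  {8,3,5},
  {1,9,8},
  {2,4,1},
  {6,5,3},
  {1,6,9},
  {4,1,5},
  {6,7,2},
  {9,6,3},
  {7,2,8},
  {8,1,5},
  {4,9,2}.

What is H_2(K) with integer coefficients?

H_2 ≅ 0.

K has 9 vertices, 27 edges, 18 triangles.
rank ∂_2 = 18, rank ∂_3 = 0 ⇒ b_2 = 18 − 18 − 0 = 0. So H_2 = 0.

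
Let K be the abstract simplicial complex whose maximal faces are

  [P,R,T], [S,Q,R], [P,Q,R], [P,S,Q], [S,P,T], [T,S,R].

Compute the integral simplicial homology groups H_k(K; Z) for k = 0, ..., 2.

H_0 = Z,  H_1 = 0,  H_2 = Z.

Take the total order P < Q < R < S < T on the vertex set. Then K (dimension 2) consists of the simplices:

  0-simplices (5): P, Q, R, S, T
  1-simplices (9): PQ, PR, PS, PT, QR, QS, RS, RT, ST
  2-simplices (6): PQR, PQS, PRT, PST, QRS, RST

so the chain groups are C_0 ≅ Z^5, C_1 ≅ Z^9, C_2 ≅ Z^6.

Boundary ∂_1: C_1 → C_0 is given by ∂[p,q] = [q] − [p].
This gives a 5×9 integer matrix of rank 4; reducing to Smith normal form yields diagonal entries (1,1,1,1).

Boundary ∂_2: C_2 → C_1 acts by ∂[p,q,r] = [q,r] − [p,r] + [p,q]. For instance
  ∂PST = ST − PT + PS,
  ∂QRS = RS − QS + QR.
The resulting 9×6 matrix has rank 5, and its Smith normal form has invariant factors (1,1,1,1,1).

Reading off H_k = ker ∂_k / im ∂_{k+1}:

  H_0: rank C_0 − rank ∂_1 = 5 − 4 = 1, and the invariant factors of ∂_1 are all 1, so H_0 ≅ Z.
  H_1: rank ker ∂_1 − rank ∂_2 = (9 − 4) − 5 = 0, and the invariant factors of ∂_2 are all 1, so H_1 ≅ 0.
  H_2: rank ker ∂_2 − rank ∂_3 = (6 − 5) − 0 = 1, and there is no ∂_3, so H_2 ≅ Z.

As a check, the Euler characteristic is 5 − 9 + 6 = 2, which agrees with 1 − 0 + 1 = 2.
(K is a triangulation of the 2-sphere S^2.)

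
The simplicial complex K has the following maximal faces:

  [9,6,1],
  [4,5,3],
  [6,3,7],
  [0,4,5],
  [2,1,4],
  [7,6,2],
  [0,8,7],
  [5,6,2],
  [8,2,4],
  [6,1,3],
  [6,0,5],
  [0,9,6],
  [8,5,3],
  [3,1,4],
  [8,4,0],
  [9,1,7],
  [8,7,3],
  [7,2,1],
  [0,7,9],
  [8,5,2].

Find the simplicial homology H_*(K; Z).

H_0 ≅ Z,  H_1 ≅ Z ⊕ Z/2Z,  H_2 = 0.

Take the total order 0 < 1 < 2 < 3 < 4 < 5 < 6 < 7 < 8 < 9 on the vertex set. Then K (dimension 2) consists of the simplices:

  0-simplices (10): [0], [1], [2], [3], [4], [5], [6], [7], [8], [9]
  1-simplices (30): (30 of them)
  2-simplices (20): (20 of them)

so the chain groups are C_0 ≅ Z^10, C_1 ≅ Z^30, C_2 ≅ Z^20.

∂_1: C_1 → C_0 sends each edge [p,q] (with p < q) to q − p. For instance
  ∂[7,9] = [9] − [7].
The 10×30 boundary matrix has rank 9 and Smith normal form diag(1,1,1,1,1,1,1,1,1).

Boundary ∂_2: C_2 → C_1 acts by ∂[p,q,r] = [q,r] − [p,r] + [p,q]. For instance
  ∂[1,6,9] = [6,9] − [1,9] + [1,6],
  ∂[2,4,8] = [4,8] − [2,8] + [2,4].
As a 30×20 matrix over Z this has rank 20, with invariant factors (1,1,1,1,1,1,1,1,1,1,1,1,1,1,1,1,1,1,1,2).

From H_k ≅ ker(∂_k) / im(∂_{k+1}) we obtain:

  H_0: rank C_0 − rank ∂_1 = 10 − 9 = 1, and the invariant factors of ∂_1 are all 1, so H_0 = Z.
  H_1: rank ker ∂_1 − rank ∂_2 = (30 − 9) − 20 = 1, and ∂_2 has invariant factor 2 > 1, so H_1 = Z ⊕ Z/2Z.
  H_2: rank ker ∂_2 − rank ∂_3 = (20 − 20) − 0 = 0, and there is no ∂_3, so H_2 = 0.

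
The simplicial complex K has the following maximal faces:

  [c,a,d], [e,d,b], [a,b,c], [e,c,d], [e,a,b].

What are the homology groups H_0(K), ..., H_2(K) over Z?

Fix the vertex order a < b < c < d < e and write every simplex with vertices in increasing order. Then dim K = 2 and the simplices of K are:

  0-simplices (5): a, b, c, d, e
  1-simplices (10): ab, ac, ad, ae, bc, bd, be, cd, ce, de
  2-simplices (5): abc, abe, acd, bde, cde

giving chain groups C_0 ≅ Z^5, C_1 ≅ Z^10, C_2 ≅ Z^5.

Boundary ∂_1: C_1 → C_0 is given by ∂[p,q] = [q] − [p]. For instance
  ∂ce = e − c.
As a 5×10 matrix over Z this has rank 4, with invariant factors (1,1,1,1).

Boundary ∂_2: C_2 → C_1 maps a triangle to the signed sum of its edges. For instance
  ∂acd = cd − ad + ac,
  ∂cde = de − ce + cd.
The resulting 10×5 matrix has rank 5, and its Smith normal form has invariant factors (1,1,1,1,1).

Reading off H_k = ker ∂_k / im ∂_{k+1}:

  H_0: rank C_0 − rank ∂_1 = 5 − 4 = 1, and the invariant factors of ∂_1 are all 1, so H_0 ≅ Z.
  H_1: rank ker ∂_1 − rank ∂_2 = (10 − 4) − 5 = 1, and the invariant factors of ∂_2 are all 1, so H_1 ≅ Z.
  H_2: rank ker ∂_2 − rank ∂_3 = (5 − 5) − 0 = 0, and there is no ∂_3, so H_2 ≅ 0.

As a check, the Euler characteristic is 5 − 10 + 5 = 0, which agrees with 1 − 1 + 0 = 0.

H_0 = Z,  H_1 = Z,  H_2 = 0.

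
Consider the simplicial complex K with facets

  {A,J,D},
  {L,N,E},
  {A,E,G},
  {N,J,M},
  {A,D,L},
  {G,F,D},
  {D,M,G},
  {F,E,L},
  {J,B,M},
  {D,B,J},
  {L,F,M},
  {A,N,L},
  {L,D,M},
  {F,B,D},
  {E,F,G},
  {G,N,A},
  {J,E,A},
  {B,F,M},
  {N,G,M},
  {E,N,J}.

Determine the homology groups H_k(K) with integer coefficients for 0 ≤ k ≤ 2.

Fix the vertex order A < B < D < E < F < G < J < L < M < N and write every simplex with vertices in increasing order. Then dim K = 2 and the simplices of K are:

  0-simplices (10): A, B, D, E, F, G, J, L, M, N
  1-simplices (30): AD, AE, AG, AJ, AL, AN, BD, BF, BJ, BM, DF, DG, DJ, DL, DM, EF, EG, EJ, EL, EN, FG, FL, FM, GM, GN, JM, JN, LM, LN, MN
  2-simplices (20): ADJ, ADL, AEG, AEJ, AGN, ALN, BDF, BDJ, BFM, BJM, DFG, DGM, DLM, EFG, EFL, EJN, ELN, FLM, GMN, JMN

so the chain groups are C_0 ≅ Z^10, C_1 ≅ Z^30, C_2 ≅ Z^20.

The boundary map ∂_1: C_1 → C_0 maps an edge to its endpoints' difference, ∂[p,q] = q − p.
The 10×30 boundary matrix has rank 9 and Smith normal form diag(1,1,1,1,1,1,1,1,1).

Boundary ∂_2: C_2 → C_1 sends each 2-simplex [p,q,r] to [q,r] − [p,r] + [p,q]. For instance
  ∂DLM = LM − DM + DL,
  ∂EFL = FL − EL + EF.
As a 30×20 matrix over Z this has rank 20, with invariant factors (1,1,1,1,1,1,1,1,1,1,1,1,1,1,1,1,1,1,1,2).

Now H_k = ker ∂_k / im ∂_{k+1}, so:

  H_0: rank C_0 − rank ∂_1 = 10 − 9 = 1, and the invariant factors of ∂_1 are all 1, so H_0 ≅ Z.
  H_1: rank ker ∂_1 − rank ∂_2 = (30 − 9) − 20 = 1, and ∂_2 has invariant factor 2 > 1, so H_1 ≅ Z ⊕ Z/2.
  H_2: rank ker ∂_2 − rank ∂_3 = (20 − 20) − 0 = 0, and there is no ∂_3, so H_2 ≅ 0.

H_0 ≅ Z,  H_1 ≅ Z ⊕ Z/2,  H_2 = 0.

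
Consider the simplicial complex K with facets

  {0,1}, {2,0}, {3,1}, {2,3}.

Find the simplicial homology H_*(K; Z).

K has 4 vertices, 4 edges.
rank ∂_0 = 0, rank ∂_1 = 3 ⇒ b_0 = 4 − 0 − 3 = 1; all invariant factors of ∂_1 are 1 so no torsion. So H_0 = Z.
rank ∂_1 = 3, rank ∂_2 = 0 ⇒ b_1 = 4 − 3 − 0 = 1. So H_1 = Z.

H_0 = Z,  H_1 = Z.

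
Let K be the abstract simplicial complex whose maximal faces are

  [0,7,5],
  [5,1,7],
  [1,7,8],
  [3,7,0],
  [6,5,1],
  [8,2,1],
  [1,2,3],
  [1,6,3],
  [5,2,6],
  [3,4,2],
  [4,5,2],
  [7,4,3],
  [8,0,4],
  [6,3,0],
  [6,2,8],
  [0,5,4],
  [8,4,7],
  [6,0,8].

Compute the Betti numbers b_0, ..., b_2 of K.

Take the total order 0 < 1 < 2 < 3 < 4 < 5 < 6 < 7 < 8 on the vertex set. Then K (dimension 2) consists of the simplices:

  0-simplices (9): [0], [1], [2], [3], [4], [5], [6], [7], [8]
  1-simplices (27): (27 of them)
  2-simplices (18): [0,3,6], [0,3,7], [0,4,5], [0,4,8], [0,5,7], [0,6,8], [1,2,3], [1,2,8], [1,3,6], [1,5,6], [1,5,7], [1,7,8], [2,3,4], [2,4,5], [2,5,6], [2,6,8], [3,4,7], [4,7,8]

Hence C_0 ≅ Z^9, C_1 ≅ Z^27, C_2 ≅ Z^18.

∂_1: C_1 → C_0 maps an edge to its endpoints' difference, ∂[p,q] = q − p. For instance
  ∂[0,4] = [4] − [0].
This gives a 9×27 integer matrix of rank 8; reducing to Smith normal form yields diagonal entries (1,1,1,1,1,1,1,1).

Boundary ∂_2: C_2 → C_1 maps a triangle to the signed sum of its edges. For instance
  ∂[2,3,4] = [3,4] − [2,4] + [2,3],
  ∂[0,4,5] = [4,5] − [0,5] + [0,4].
The 27×18 boundary matrix has rank 18 and Smith normal form diag(1,1,1,1,1,1,1,1,1,1,1,1,1,1,1,1,1,2).

Computing H_k = (kernel of ∂_k) / (image of ∂_{k+1}):

  H_0: rank C_0 − rank ∂_1 = 9 − 8 = 1, and the invariant factors of ∂_1 are all 1, so H_0 ≅ Z.
  H_1: rank ker ∂_1 − rank ∂_2 = (27 − 8) − 18 = 1, and ∂_2 has invariant factor 2 > 1, so H_1 ≅ Z ⊕ Z/2Z.
  H_2: rank ker ∂_2 − rank ∂_3 = (18 − 18) − 0 = 0, and there is no ∂_3, so H_2 ≅ 0.

Hence the Betti numbers are b_0 = 1, b_1 = 1, b_2 = 0.

b_0 = 1, b_1 = 1, b_2 = 0.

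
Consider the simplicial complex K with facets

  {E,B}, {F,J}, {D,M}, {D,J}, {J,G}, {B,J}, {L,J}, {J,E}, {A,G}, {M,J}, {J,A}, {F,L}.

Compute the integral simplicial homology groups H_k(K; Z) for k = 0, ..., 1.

H_0 = Z,  H_1 = Z^4.

We work with the vertex ordering A < B < D < E < F < G < J < L < M. The simplices of K, each written with vertices in increasing order, are:

  0-simplices (9): A, B, D, E, F, G, J, L, M
  1-simplices (12): AG, AJ, BE, BJ, DJ, DM, EJ, FJ, FL, GJ, JL, JM

Hence C_0 ≅ Z^9, C_1 ≅ Z^12.

The boundary map ∂_1: C_1 → C_0 maps an edge to its endpoints' difference, ∂[p,q] = q − p. For instance
  ∂EJ = J − E.
The 9×12 boundary matrix has rank 8 and Smith normal form diag(1,1,1,1,1,1,1,1).

From H_k ≅ ker(∂_k) / im(∂_{k+1}) we obtain:

  H_0: rank C_0 − rank ∂_1 = 9 − 8 = 1, and the invariant factors of ∂_1 are all 1, so H_0 = Z.
  H_1: rank ker ∂_1 − rank ∂_2 = (12 − 8) − 0 = 4, and there is no ∂_2, so H_1 = Z^4.

(K is a triangulation of a wedge of 4 circles.)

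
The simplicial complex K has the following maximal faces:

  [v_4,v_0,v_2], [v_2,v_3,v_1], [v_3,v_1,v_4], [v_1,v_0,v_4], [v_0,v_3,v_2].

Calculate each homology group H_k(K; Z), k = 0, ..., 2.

H_0 = Z,  H_1 = Z,  H_2 = 0.

K has 5 vertices, 10 edges, 5 triangles.
rank ∂_0 = 0, rank ∂_1 = 4 ⇒ b_0 = 5 − 0 − 4 = 1; all invariant factors of ∂_1 are 1 so no torsion. So H_0 ≅ Z.
rank ∂_1 = 4, rank ∂_2 = 5 ⇒ b_1 = 10 − 4 − 5 = 1; all invariant factors of ∂_2 are 1 so no torsion. So H_1 ≅ Z.
rank ∂_2 = 5, rank ∂_3 = 0 ⇒ b_2 = 5 − 5 − 0 = 0. So H_2 ≅ 0.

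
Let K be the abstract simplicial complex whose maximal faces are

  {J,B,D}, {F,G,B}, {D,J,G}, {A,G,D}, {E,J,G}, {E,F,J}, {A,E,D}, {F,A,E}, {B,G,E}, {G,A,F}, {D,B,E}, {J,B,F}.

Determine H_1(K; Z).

H_1 = Z/2Z.

Take the total order A < B < D < E < F < G < J on the vertex set. Then K (dimension 2) consists of the simplices:

  0-simplices (7): A, B, D, E, F, G, J
  1-simplices (18): AD, AE, AF, AG, BD, BE, BF, BG, BJ, DE, DG, DJ, EF, EG, EJ, FG, FJ, GJ
  2-simplices (12): ADE, ADG, AEF, AFG, BDE, BDJ, BEG, BFG, BFJ, DGJ, EFJ, EGJ

so the chain groups are C_0 ≅ Z^7, C_1 ≅ Z^18, C_2 ≅ Z^12.

The boundary map ∂_1: C_1 → C_0 sends each edge [p,q] (with p < q) to q − p.
The resulting 7×18 matrix has rank 6, and its Smith normal form has invariant factors (1,1,1,1,1,1).

Boundary ∂_2: C_2 → C_1 maps a triangle to the signed sum of its edges. For instance
  ∂ADE = DE − AE + AD,
  ∂AEF = EF − AF + AE.
As a 18×12 matrix over Z this has rank 12, with invariant factors (1,1,1,1,1,1,1,1,1,1,1,2).

From H_k ≅ ker(∂_k) / im(∂_{k+1}) we obtain:

  H_1: rank ker ∂_1 − rank ∂_2 = (18 − 6) − 12 = 0, and ∂_2 has invariant factor 2 > 1, so H_1 = Z/2Z.

(K is a triangulation of the real projective plane RP^2.)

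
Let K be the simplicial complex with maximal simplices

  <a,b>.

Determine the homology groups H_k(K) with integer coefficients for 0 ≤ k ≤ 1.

Fix the vertex order a < b and write every simplex with vertices in increasing order. Then dim K = 1 and the simplices of K are:

  0-simplices (2): a, b
  1-simplices (1): ab

so the chain groups are C_0 ≅ Z^2, C_1 ≅ Z^1.

The boundary map ∂_1: C_1 → C_0 sends each edge [p,q] (with p < q) to q − p.
This gives a 2×1 integer matrix of rank 1; reducing to Smith normal form yields diagonal entries (1).

Now H_k = ker ∂_k / im ∂_{k+1}, so:

  H_0: rank C_0 − rank ∂_1 = 2 − 1 = 1, and the invariant factors of ∂_1 are all 1, so H_0 = Z.
  H_1: rank ker ∂_1 − rank ∂_2 = (1 − 1) − 0 = 0, and there is no ∂_2, so H_1 = 0.

H_0 ≅ Z,  H_1 = 0.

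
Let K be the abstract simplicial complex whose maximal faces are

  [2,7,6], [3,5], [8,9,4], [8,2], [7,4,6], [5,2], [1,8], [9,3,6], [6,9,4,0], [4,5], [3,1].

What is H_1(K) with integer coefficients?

H_1 = Z^4.

Order the vertices as 0 < 1 < 2 < 3 < 4 < 5 < 6 < 7 < 8 < 9. Listing each simplex with vertices in this order, K has dimension 3 with simplices:

  0-simplices (10): [0], [1], [2], [3], [4], [5], [6], [7], [8], [9]
  1-simplices (20): [0,4], [0,6], [0,9], [1,3], [1,8], [2,5], [2,6], [2,7], [2,8], [3,5], [3,6], [3,9], [4,5], [4,6], [4,7], [4,8], [4,9], [6,7], [6,9], [8,9]
  2-simplices (8): [0,4,6], [0,4,9], [0,6,9], [2,6,7], [3,6,9], [4,6,7], [4,6,9], [4,8,9]
  3-simplices (1): [0,4,6,9]

so the chain groups are C_0 ≅ Z^10, C_1 ≅ Z^20, C_2 ≅ Z^8, C_3 ≅ Z^1.

∂_1: C_1 → C_0 is given by ∂[p,q] = [q] − [p]. For instance
  ∂[4,9] = [9] − [4].
As a 10×20 matrix over Z this has rank 9, with invariant factors (1,1,1,1,1,1,1,1,1).

The boundary map ∂_2: C_2 → C_1 sends each 2-simplex [p,q,r] to [q,r] − [p,r] + [p,q]. For instance
  ∂[2,6,7] = [6,7] − [2,7] + [2,6],
  ∂[0,4,9] = [4,9] − [0,9] + [0,4].
As a 20×8 matrix over Z this has rank 7, with invariant factors (1,1,1,1,1,1,1).

∂_3: C_3 → C_2 sends each 3-simplex σ to the alternating sum Σ_i (−1)^i (σ with its i-th vertex removed). For instance
  ∂[0,4,6,9] = [4,6,9] − [0,6,9] + [0,4,9] − [0,4,6].
The resulting 8×1 matrix has rank 1, and its Smith normal form has invariant factors (1).

Now H_k = ker ∂_k / im ∂_{k+1}, so:

  H_1: rank ker ∂_1 − rank ∂_2 = (20 − 9) − 7 = 4, and the invariant factors of ∂_2 are all 1, so H_1 = Z^4.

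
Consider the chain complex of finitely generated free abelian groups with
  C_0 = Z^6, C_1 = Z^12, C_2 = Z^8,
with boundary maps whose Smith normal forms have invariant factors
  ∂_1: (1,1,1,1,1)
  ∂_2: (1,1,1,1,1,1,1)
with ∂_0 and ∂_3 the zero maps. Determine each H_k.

H_0 ≅ Z,  H_1 = 0,  H_2 ≅ Z.

H_0: b_0 = 6 − 0 − 5 = 1; torsion from ∂_1 factors > 1: none. So H_0 ≅ Z.
H_1: b_1 = 12 − 5 − 7 = 0; torsion from ∂_2 factors > 1: none. So H_1 ≅ 0.
H_2: b_2 = 8 − 7 − 0 = 1; torsion from ∂_3 factors > 1: none. So H_2 ≅ Z.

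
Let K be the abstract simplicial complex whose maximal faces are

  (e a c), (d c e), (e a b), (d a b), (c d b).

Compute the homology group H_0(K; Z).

Fix the vertex order a < b < c < d < e and write every simplex with vertices in increasing order. Then dim K = 2 and the simplices of K are:

  0-simplices (5): a, b, c, d, e
  1-simplices (10): ab, ac, ad, ae, bc, bd, be, cd, ce, de
  2-simplices (5): abd, abe, ace, bcd, cde

so the chain groups are C_0 ≅ Z^5, C_1 ≅ Z^10, C_2 ≅ Z^5.

The boundary map ∂_1: C_1 → C_0 maps an edge to its endpoints' difference, ∂[p,q] = q − p.
The 5×10 boundary matrix has rank 4 and Smith normal form diag(1,1,1,1).

The boundary map ∂_2: C_2 → C_1 acts by ∂[p,q,r] = [q,r] − [p,r] + [p,q]. For instance
  ∂bcd = cd − bd + bc,
  ∂abe = be − ae + ab.
This gives a 10×5 integer matrix of rank 5; reducing to Smith normal form yields diagonal entries (1,1,1,1,1).

Now H_k = ker ∂_k / im ∂_{k+1}, so:

  H_0: rank C_0 − rank ∂_1 = 5 − 4 = 1, and the invariant factors of ∂_1 are all 1, so H_0 ≅ Z.

H_0 ≅ Z.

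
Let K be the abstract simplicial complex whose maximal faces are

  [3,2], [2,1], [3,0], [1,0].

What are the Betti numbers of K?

We work with the vertex ordering 0 < 1 < 2 < 3. The simplices of K, each written with vertices in increasing order, are:

  0-simplices (4): [0], [1], [2], [3]
  1-simplices (4): [0,1], [0,3], [1,2], [2,3]

Hence C_0 ≅ Z^4, C_1 ≅ Z^4.

The boundary map ∂_1: C_1 → C_0 maps an edge to its endpoints' difference, ∂[p,q] = q − p.
As a 4×4 matrix over Z this has rank 3, with invariant factors (1,1,1).

Computing H_k = (kernel of ∂_k) / (image of ∂_{k+1}):

  H_0: rank C_0 − rank ∂_1 = 4 − 3 = 1, and the invariant factors of ∂_1 are all 1, so H_0 = Z.
  H_1: rank ker ∂_1 − rank ∂_2 = (4 − 3) − 0 = 1, and there is no ∂_2, so H_1 = Z.

As a check, the Euler characteristic is 4 − 4 = 0, which agrees with 1 − 1 = 0.
(K is a triangulation of the circle S^1.)

Hence the Betti numbers are b_0 = 1, b_1 = 1.

b_0 = 1, b_1 = 1.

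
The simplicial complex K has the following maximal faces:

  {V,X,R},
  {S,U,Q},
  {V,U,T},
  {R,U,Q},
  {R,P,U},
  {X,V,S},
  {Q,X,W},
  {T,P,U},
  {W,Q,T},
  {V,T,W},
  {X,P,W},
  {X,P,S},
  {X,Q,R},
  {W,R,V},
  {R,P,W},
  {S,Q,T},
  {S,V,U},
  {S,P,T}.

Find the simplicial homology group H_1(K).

K has 9 vertices, 27 edges, 18 triangles.
rank ∂_1 = 8, rank ∂_2 = 18 ⇒ b_1 = 27 − 8 − 18 = 1; ∂_2 has invariant factor(s) [2] giving torsion. So H_1 ≅ Z ⊕ Z/2Z.

H_1 = Z ⊕ Z/2Z.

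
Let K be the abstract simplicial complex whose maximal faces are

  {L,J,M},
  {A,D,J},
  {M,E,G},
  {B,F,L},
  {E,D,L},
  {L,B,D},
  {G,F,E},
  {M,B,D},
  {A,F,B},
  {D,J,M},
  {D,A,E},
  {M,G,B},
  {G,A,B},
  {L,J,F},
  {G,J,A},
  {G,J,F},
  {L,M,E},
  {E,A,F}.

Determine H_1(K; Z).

H_1 = Z ⊕ Z/2.

Fix the vertex order A < B < D < E < F < G < J < L < M and write every simplex with vertices in increasing order. Then dim K = 2 and the simplices of K are:

  0-simplices (9): A, B, D, E, F, G, J, L, M
  1-simplices (27): AB, AD, AE, AF, AG, AJ, BD, BF, BG, BL, BM, DE, DJ, DL, DM, EF, EG, EL, EM, FG, FJ, FL, GJ, GM, JL, JM, LM
  2-simplices (18): ABF, ABG, ADE, ADJ, AEF, AGJ, BDL, BDM, BFL, BGM, DEL, DJM, EFG, EGM, ELM, FGJ, FJL, JLM

giving chain groups C_0 ≅ Z^9, C_1 ≅ Z^27, C_2 ≅ Z^18.

The boundary map ∂_1: C_1 → C_0 is given by ∂[p,q] = [q] − [p]. For instance
  ∂BL = L − B.
The 9×27 boundary matrix has rank 8 and Smith normal form diag(1,1,1,1,1,1,1,1).

The boundary map ∂_2: C_2 → C_1 maps a triangle to the signed sum of its edges. For instance
  ∂ADE = DE − AE + AD,
  ∂BDL = DL − BL + BD.
The 27×18 boundary matrix has rank 18 and Smith normal form diag(1,1,1,1,1,1,1,1,1,1,1,1,1,1,1,1,1,2).

Computing H_k = (kernel of ∂_k) / (image of ∂_{k+1}):

  H_1: rank ker ∂_1 − rank ∂_2 = (27 − 8) − 18 = 1, and ∂_2 has invariant factor 2 > 1, so H_1 ≅ Z ⊕ Z/2.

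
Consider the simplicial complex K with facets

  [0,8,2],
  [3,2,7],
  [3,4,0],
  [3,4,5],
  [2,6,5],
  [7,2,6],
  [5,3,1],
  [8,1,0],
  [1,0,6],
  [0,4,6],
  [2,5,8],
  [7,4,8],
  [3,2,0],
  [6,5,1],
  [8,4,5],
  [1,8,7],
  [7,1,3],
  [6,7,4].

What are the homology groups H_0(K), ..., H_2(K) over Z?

H_0 ≅ Z,  H_1 ≅ Z^2,  H_2 ≅ Z.

We work with the vertex ordering 0 < 1 < 2 < 3 < 4 < 5 < 6 < 7 < 8. The simplices of K, each written with vertices in increasing order, are:

  0-simplices (9): [0], [1], [2], [3], [4], [5], [6], [7], [8]
  1-simplices (27): (27 of them)
  2-simplices (18): [0,1,6], [0,1,8], [0,2,3], [0,2,8], [0,3,4], [0,4,6], [1,3,5], [1,3,7], [1,5,6], [1,7,8], [2,3,7], [2,5,6], [2,5,8], [2,6,7], [3,4,5], [4,5,8], [4,6,7], [4,7,8]

Hence C_0 ≅ Z^9, C_1 ≅ Z^27, C_2 ≅ Z^18.

∂_1: C_1 → C_0 is given by ∂[p,q] = [q] − [p]. For instance
  ∂[0,6] = [6] − [0].
The 9×27 boundary matrix has rank 8 and Smith normal form diag(1,1,1,1,1,1,1,1).

The boundary map ∂_2: C_2 → C_1 sends each 2-simplex [p,q,r] to [q,r] − [p,r] + [p,q]. For instance
  ∂[4,7,8] = [7,8] − [4,8] + [4,7],
  ∂[1,5,6] = [5,6] − [1,6] + [1,5].
The resulting 27×18 matrix has rank 17, and its Smith normal form has invariant factors (1,1,1,1,1,1,1,1,1,1,1,1,1,1,1,1,1).

Now H_k = ker ∂_k / im ∂_{k+1}, so:

  H_0: rank C_0 − rank ∂_1 = 9 − 8 = 1, and the invariant factors of ∂_1 are all 1, so H_0 ≅ Z.
  H_1: rank ker ∂_1 − rank ∂_2 = (27 − 8) − 17 = 2, and the invariant factors of ∂_2 are all 1, so H_1 ≅ Z^2.
  H_2: rank ker ∂_2 − rank ∂_3 = (18 − 17) − 0 = 1, and there is no ∂_3, so H_2 ≅ Z.

(K is a triangulation of the torus T^2.)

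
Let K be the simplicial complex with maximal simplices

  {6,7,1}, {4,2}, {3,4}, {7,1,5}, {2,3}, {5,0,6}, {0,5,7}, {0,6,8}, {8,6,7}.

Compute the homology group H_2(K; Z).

We work with the vertex ordering 0 < 1 < 2 < 3 < 4 < 5 < 6 < 7 < 8. The simplices of K, each written with vertices in increasing order, are:

  0-simplices (9): [0], [1], [2], [3], [4], [5], [6], [7], [8]
  1-simplices (15): [0,5], [0,6], [0,7], [0,8], [1,5], [1,6], [1,7], [2,3], [2,4], [3,4], [5,6], [5,7], [6,7], [6,8], [7,8]
  2-simplices (6): [0,5,6], [0,5,7], [0,6,8], [1,5,7], [1,6,7], [6,7,8]

giving chain groups C_0 ≅ Z^9, C_1 ≅ Z^15, C_2 ≅ Z^6.

The boundary map ∂_1: C_1 → C_0 is given by ∂[p,q] = [q] − [p]. For instance
  ∂[2,3] = [3] − [2].
As a 9×15 matrix over Z this has rank 7, with invariant factors (1,1,1,1,1,1,1).

∂_2: C_2 → C_1 acts by ∂[p,q,r] = [q,r] − [p,r] + [p,q]. For instance
  ∂[0,6,8] = [6,8] − [0,8] + [0,6],
  ∂[6,7,8] = [7,8] − [6,8] + [6,7].
As a 15×6 matrix over Z this has rank 6, with invariant factors (1,1,1,1,1,1).

From H_k ≅ ker(∂_k) / im(∂_{k+1}) we obtain:

  H_2: rank ker ∂_2 − rank ∂_3 = (6 − 6) − 0 = 0, and there is no ∂_3, so H_2 = 0.

(K is a triangulation of the disjoint union of the circle S^1 and the cylinder S^1 x I.)

H_2 = 0.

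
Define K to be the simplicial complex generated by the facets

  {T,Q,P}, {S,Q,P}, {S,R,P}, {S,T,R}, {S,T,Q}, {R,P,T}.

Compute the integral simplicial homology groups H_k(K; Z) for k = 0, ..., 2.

K has 5 vertices, 9 edges, 6 triangles.
rank ∂_0 = 0, rank ∂_1 = 4 ⇒ b_0 = 5 − 0 − 4 = 1; all invariant factors of ∂_1 are 1 so no torsion. So H_0 = Z.
rank ∂_1 = 4, rank ∂_2 = 5 ⇒ b_1 = 9 − 4 − 5 = 0; all invariant factors of ∂_2 are 1 so no torsion. So H_1 = 0.
rank ∂_2 = 5, rank ∂_3 = 0 ⇒ b_2 = 6 − 5 − 0 = 1. So H_2 = Z.

H_0 = Z,  H_1 = 0,  H_2 = Z.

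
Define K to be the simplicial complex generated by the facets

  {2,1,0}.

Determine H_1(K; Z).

H_1 = 0.

We work with the vertex ordering 0 < 1 < 2. The simplices of K, each written with vertices in increasing order, are:

  0-simplices (3): [0], [1], [2]
  1-simplices (3): [0,1], [0,2], [1,2]
  2-simplices (1): [0,1,2]

Hence C_0 ≅ Z^3, C_1 ≅ Z^3, C_2 ≅ Z^1.

∂_1: C_1 → C_0 sends each edge [p,q] (with p < q) to q − p. For instance
  ∂[0,1] = [1] − [0].
The 3×3 boundary matrix has rank 2 and Smith normal form diag(1,1).

∂_2: C_2 → C_1 sends each 2-simplex [p,q,r] to [q,r] − [p,r] + [p,q]. For instance
  ∂[0,1,2] = [1,2] − [0,2] + [0,1].
The resulting 3×1 matrix has rank 1, and its Smith normal form has invariant factors (1).

Now H_k = ker ∂_k / im ∂_{k+1}, so:

  H_1: rank ker ∂_1 − rank ∂_2 = (3 − 2) − 1 = 0, and the invariant factors of ∂_2 are all 1, so H_1 ≅ 0.

(K is a triangulation of the 2-simplex.)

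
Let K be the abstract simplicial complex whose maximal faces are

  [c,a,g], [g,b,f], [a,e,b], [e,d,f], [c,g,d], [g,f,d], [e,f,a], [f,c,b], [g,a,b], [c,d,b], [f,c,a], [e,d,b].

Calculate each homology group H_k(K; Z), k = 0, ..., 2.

Order the vertices as a < b < c < d < e < f < g. Listing each simplex with vertices in this order, K has dimension 2 with simplices:

  0-simplices (7): a, b, c, d, e, f, g
  1-simplices (18): ab, ac, ae, af, ag, bc, bd, be, bf, bg, cd, cf, cg, de, df, dg, ef, fg
  2-simplices (12): abe, abg, acf, acg, aef, bcd, bcf, bde, bfg, cdg, def, dfg

giving chain groups C_0 ≅ Z^7, C_1 ≅ Z^18, C_2 ≅ Z^12.

∂_1: C_1 → C_0 sends each edge [p,q] (with p < q) to q − p. For instance
  ∂cf = f − c.
This gives a 7×18 integer matrix of rank 6; reducing to Smith normal form yields diagonal entries (1,1,1,1,1,1).

∂_2: C_2 → C_1 acts by ∂[p,q,r] = [q,r] − [p,r] + [p,q]. For instance
  ∂dfg = fg − dg + df,
  ∂acf = cf − af + ac.
The resulting 18×12 matrix has rank 12, and its Smith normal form has invariant factors (1,1,1,1,1,1,1,1,1,1,1,2).

From H_k ≅ ker(∂_k) / im(∂_{k+1}) we obtain:

  H_0: rank C_0 − rank ∂_1 = 7 − 6 = 1, and the invariant factors of ∂_1 are all 1, so H_0 = Z.
  H_1: rank ker ∂_1 − rank ∂_2 = (18 − 6) − 12 = 0, and ∂_2 has invariant factor 2 > 1, so H_1 = Z_2.
  H_2: rank ker ∂_2 − rank ∂_3 = (12 − 12) − 0 = 0, and there is no ∂_3, so H_2 = 0.

(K is a triangulation of the real projective plane RP^2.)

H_0 ≅ Z,  H_1 ≅ Z_2,  H_2 = 0.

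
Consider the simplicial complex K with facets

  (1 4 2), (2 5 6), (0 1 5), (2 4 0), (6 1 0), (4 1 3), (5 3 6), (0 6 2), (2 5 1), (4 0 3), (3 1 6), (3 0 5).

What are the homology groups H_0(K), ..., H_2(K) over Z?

H_0 ≅ Z,  H_1 ≅ Z/2,  H_2 = 0.

Order the vertices as 0 < 1 < 2 < 3 < 4 < 5 < 6. Listing each simplex with vertices in this order, K has dimension 2 with simplices:

  0-simplices (7): [0], [1], [2], [3], [4], [5], [6]
  1-simplices (18): [0,1], [0,2], [0,3], [0,4], [0,5], [0,6], [1,2], [1,3], [1,4], [1,5], [1,6], [2,4], [2,5], [2,6], [3,4], [3,5], [3,6], [5,6]
  2-simplices (12): [0,1,5], [0,1,6], [0,2,4], [0,2,6], [0,3,4], [0,3,5], [1,2,4], [1,2,5], [1,3,4], [1,3,6], [2,5,6], [3,5,6]

giving chain groups C_0 ≅ Z^7, C_1 ≅ Z^18, C_2 ≅ Z^12.

Boundary ∂_1: C_1 → C_0 maps an edge to its endpoints' difference, ∂[p,q] = q − p.
The resulting 7×18 matrix has rank 6, and its Smith normal form has invariant factors (1,1,1,1,1,1).

Boundary ∂_2: C_2 → C_1 acts by ∂[p,q,r] = [q,r] − [p,r] + [p,q]. For instance
  ∂[1,3,4] = [3,4] − [1,4] + [1,3],
  ∂[0,3,5] = [3,5] − [0,5] + [0,3].
The resulting 18×12 matrix has rank 12, and its Smith normal form has invariant factors (1,1,1,1,1,1,1,1,1,1,1,2).

From H_k ≅ ker(∂_k) / im(∂_{k+1}) we obtain:

  H_0: rank C_0 − rank ∂_1 = 7 − 6 = 1, and the invariant factors of ∂_1 are all 1, so H_0 = Z.
  H_1: rank ker ∂_1 − rank ∂_2 = (18 − 6) − 12 = 0, and ∂_2 has invariant factor 2 > 1, so H_1 = Z/2.
  H_2: rank ker ∂_2 − rank ∂_3 = (12 − 12) − 0 = 0, and there is no ∂_3, so H_2 = 0.

(K is a triangulation of the real projective plane RP^2.)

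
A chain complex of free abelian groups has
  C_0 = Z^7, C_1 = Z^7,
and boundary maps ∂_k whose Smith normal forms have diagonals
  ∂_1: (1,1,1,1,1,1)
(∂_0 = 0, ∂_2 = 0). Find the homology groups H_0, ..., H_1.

H_0 ≅ Z,  H_1 ≅ Z.

H_0: b_0 = 7 − 0 − 6 = 1; torsion from ∂_1 factors > 1: none. So H_0 ≅ Z.
H_1: b_1 = 7 − 6 − 0 = 1; torsion from ∂_2 factors > 1: none. So H_1 ≅ Z.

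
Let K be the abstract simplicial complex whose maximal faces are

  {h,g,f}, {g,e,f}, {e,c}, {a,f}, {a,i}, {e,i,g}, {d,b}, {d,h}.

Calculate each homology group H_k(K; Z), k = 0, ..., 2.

Take the total order a < b < c < d < e < f < g < h < i on the vertex set. Then K (dimension 2) consists of the simplices:

  0-simplices (9): a, b, c, d, e, f, g, h, i
  1-simplices (12): af, ai, bd, ce, dh, ef, eg, ei, fg, fh, gh, gi
  2-simplices (3): efg, egi, fgh

so the chain groups are C_0 ≅ Z^9, C_1 ≅ Z^12, C_2 ≅ Z^3.

∂_1: C_1 → C_0 maps an edge to its endpoints' difference, ∂[p,q] = q − p. For instance
  ∂gh = h − g.
The 9×12 boundary matrix has rank 8 and Smith normal form diag(1,1,1,1,1,1,1,1).

∂_2: C_2 → C_1 acts by ∂[p,q,r] = [q,r] − [p,r] + [p,q]. For instance
  ∂egi = gi − ei + eg,
  ∂fgh = gh − fh + fg.
The resulting 12×3 matrix has rank 3, and its Smith normal form has invariant factors (1,1,1).

From H_k ≅ ker(∂_k) / im(∂_{k+1}) we obtain:

  H_0: rank C_0 − rank ∂_1 = 9 − 8 = 1, and the invariant factors of ∂_1 are all 1, so H_0 = Z.
  H_1: rank ker ∂_1 − rank ∂_2 = (12 − 8) − 3 = 1, and the invariant factors of ∂_2 are all 1, so H_1 = Z.
  H_2: rank ker ∂_2 − rank ∂_3 = (3 − 3) − 0 = 0, and there is no ∂_3, so H_2 = 0.

As a check, the Euler characteristic is 9 − 12 + 3 = 0, which agrees with 1 − 1 + 0 = 0.

H_0 = Z,  H_1 = Z,  H_2 = 0.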